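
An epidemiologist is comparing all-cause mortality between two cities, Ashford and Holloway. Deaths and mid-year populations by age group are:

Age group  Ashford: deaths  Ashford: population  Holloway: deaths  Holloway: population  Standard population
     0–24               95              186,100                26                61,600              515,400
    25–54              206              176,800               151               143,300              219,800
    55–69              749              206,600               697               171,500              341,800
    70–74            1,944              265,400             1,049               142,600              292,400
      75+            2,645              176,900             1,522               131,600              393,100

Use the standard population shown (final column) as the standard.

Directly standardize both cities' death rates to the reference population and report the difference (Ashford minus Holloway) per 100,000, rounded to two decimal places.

70.48

Age-specific rates per 100,000 for Ashford: 51.05, 116.52, 362.54, 732.48, 1495.20.
For Holloway: 42.21, 105.37, 406.41, 735.62, 1156.53.
Standard total = 1,762,500; weights = 0.2924, 0.1247, 0.1939, 0.1659, 0.2230.
Ashford: 0.2924×51.05 + 0.1247×116.52 + 0.1939×362.54 + 0.1659×732.48 + 0.2230×1495.20 = 554.7650 per 100,000.
Holloway: 0.2924×42.21 + 0.1247×105.37 + 0.1939×406.41 + 0.1659×735.62 + 0.2230×1156.53 = 484.2880 per 100,000.
Difference = 554.7650 − 484.2880 = 70.4769.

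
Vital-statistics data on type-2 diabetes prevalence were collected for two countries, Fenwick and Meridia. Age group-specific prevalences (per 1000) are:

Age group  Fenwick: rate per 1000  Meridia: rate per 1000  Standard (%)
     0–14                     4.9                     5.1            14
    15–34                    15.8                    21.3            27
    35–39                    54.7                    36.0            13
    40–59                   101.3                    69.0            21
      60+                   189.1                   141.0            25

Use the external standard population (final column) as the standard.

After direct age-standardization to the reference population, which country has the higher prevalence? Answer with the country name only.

Standard weights: 0.14, 0.27, 0.13, 0.21, 0.25.
Fenwick: 0.1400×4.9 + 0.2700×15.8 + 0.1300×54.7 + 0.2100×101.3 + 0.2500×189.1 = 80.6110 per 1000.
Meridia: 0.1400×5.1 + 0.2700×21.3 + 0.1300×36.0 + 0.2100×69.0 + 0.2500×141.0 = 60.8850 per 1000.

Fenwick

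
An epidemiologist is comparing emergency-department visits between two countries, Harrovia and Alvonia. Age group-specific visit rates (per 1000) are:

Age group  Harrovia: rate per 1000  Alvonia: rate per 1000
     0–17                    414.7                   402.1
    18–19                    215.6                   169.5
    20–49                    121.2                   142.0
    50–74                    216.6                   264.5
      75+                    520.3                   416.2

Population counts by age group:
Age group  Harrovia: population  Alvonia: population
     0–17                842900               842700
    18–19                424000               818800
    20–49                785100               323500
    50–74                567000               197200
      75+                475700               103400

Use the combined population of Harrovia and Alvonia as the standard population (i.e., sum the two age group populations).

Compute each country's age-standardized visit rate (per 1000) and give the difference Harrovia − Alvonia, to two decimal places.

14.71

Combined standard total = 5380300; weights = 0.3133, 0.2310, 0.2060, 0.1420, 0.1076.
Harrovia: 0.3133×414.7 + 0.2310×215.6 + 0.2060×121.2 + 0.1420×216.6 + 0.1076×520.3 = 291.4633 per 1000.
Alvonia: 0.3133×402.1 + 0.2310×169.5 + 0.2060×142.0 + 0.1420×264.5 + 0.1076×416.2 = 276.7518 per 1000.
Difference = 291.4633 − 276.7518 = 14.7114.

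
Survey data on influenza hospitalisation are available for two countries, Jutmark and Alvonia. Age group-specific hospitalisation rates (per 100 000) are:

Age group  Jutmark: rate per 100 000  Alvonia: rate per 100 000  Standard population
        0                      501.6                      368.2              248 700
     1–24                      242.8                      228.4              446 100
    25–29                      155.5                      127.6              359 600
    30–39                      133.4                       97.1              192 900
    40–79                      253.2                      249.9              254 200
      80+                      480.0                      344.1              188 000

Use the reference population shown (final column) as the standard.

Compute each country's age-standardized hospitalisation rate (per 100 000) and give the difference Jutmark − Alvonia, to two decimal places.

Standard total = 1 689 500; weights = 0.1472, 0.2640, 0.2128, 0.1142, 0.1505, 0.1113.
Jutmark: 0.1472×501.6 + 0.2640×242.8 + 0.2128×155.5 + 0.1142×133.4 + 0.1505×253.2 + 0.1113×480.0 = 277.7834 per 100 000.
Alvonia: 0.1472×368.2 + 0.2640×228.4 + 0.2128×127.6 + 0.1142×97.1 + 0.1505×249.9 + 0.1113×344.1 = 228.6425 per 100 000.
Difference = 277.7834 − 228.6425 = 49.1409.

49.14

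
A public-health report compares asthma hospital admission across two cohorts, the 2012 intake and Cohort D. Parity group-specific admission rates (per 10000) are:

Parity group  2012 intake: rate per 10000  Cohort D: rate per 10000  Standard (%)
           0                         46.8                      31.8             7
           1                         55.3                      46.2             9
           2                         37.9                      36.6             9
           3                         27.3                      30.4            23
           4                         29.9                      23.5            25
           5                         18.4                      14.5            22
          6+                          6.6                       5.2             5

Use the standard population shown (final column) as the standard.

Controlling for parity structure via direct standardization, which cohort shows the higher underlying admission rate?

2012 intake

Standard weights: 0.07, 0.09, 0.09, 0.23, 0.25, 0.22, 0.05.
The 2012 intake: 0.0700×46.8 + 0.0900×55.3 + 0.0900×37.9 + 0.2300×27.3 + 0.2500×29.9 + 0.2200×18.4 + 0.0500×6.6 = 29.7960 per 10000.
Cohort D: 0.0700×31.8 + 0.0900×46.2 + 0.0900×36.6 + 0.2300×30.4 + 0.2500×23.5 + 0.2200×14.5 + 0.0500×5.2 = 25.9950 per 10000.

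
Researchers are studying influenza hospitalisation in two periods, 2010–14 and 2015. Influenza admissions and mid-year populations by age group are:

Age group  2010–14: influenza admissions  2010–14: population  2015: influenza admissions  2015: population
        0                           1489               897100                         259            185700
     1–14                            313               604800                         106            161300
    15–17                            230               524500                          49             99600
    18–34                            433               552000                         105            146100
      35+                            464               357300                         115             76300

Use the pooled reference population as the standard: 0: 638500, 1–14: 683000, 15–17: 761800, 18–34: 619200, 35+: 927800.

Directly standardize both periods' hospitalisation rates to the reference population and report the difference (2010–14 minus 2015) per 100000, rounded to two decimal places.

-3.30

Age-specific rates per 100000 for 2010–14: 165.98, 51.75, 43.85, 78.44, 129.86.
For 2015: 139.47, 65.72, 49.20, 71.87, 150.72.
Standard total = 3630300; weights = 0.1759, 0.1881, 0.2098, 0.1706, 0.2556.
2010–14: 0.1759×165.98 + 0.1881×51.75 + 0.2098×43.85 + 0.1706×78.44 + 0.2556×129.86 = 94.6998 per 100000.
2015: 0.1759×139.47 + 0.1881×65.72 + 0.2098×49.20 + 0.1706×71.87 + 0.2556×150.72 = 97.9960 per 100000.
Difference = 94.6998 − 97.9960 = -3.2962.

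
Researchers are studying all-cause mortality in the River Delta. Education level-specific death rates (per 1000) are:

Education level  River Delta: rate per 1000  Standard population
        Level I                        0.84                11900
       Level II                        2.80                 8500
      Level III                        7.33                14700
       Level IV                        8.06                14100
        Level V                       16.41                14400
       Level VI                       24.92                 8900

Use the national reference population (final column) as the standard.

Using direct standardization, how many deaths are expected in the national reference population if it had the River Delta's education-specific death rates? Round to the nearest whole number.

713

Expected deaths = Σ (standard pop × education-specific rate ÷ 1000)
= 11900×0.84/1000 + 8500×2.80/1000 + 14700×7.33/1000 + 14100×8.06/1000 + 14400×16.41/1000 + 8900×24.92/1000
= 10.00 + 23.80 + 107.75 + 113.65 + 236.30 + 221.79 = 713.29.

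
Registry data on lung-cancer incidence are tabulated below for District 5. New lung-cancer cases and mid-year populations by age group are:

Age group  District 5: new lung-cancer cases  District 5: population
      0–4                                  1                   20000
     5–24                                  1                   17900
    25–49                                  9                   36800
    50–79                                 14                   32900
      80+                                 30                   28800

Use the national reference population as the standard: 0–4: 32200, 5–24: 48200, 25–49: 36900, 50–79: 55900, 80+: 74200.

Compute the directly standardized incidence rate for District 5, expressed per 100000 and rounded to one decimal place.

46.2

Age-specific rates per 100000 for District 5: 5.00, 5.59, 24.46, 42.55, 104.17.
Standard total = 247400; weights = 0.1302, 0.1948, 0.1492, 0.2259, 0.2999.
Standardized rate: 0.1302×5.00 + 0.1948×5.59 + 0.1492×24.46 + 0.2259×42.55 + 0.2999×104.17 = 46.2434 per 100000.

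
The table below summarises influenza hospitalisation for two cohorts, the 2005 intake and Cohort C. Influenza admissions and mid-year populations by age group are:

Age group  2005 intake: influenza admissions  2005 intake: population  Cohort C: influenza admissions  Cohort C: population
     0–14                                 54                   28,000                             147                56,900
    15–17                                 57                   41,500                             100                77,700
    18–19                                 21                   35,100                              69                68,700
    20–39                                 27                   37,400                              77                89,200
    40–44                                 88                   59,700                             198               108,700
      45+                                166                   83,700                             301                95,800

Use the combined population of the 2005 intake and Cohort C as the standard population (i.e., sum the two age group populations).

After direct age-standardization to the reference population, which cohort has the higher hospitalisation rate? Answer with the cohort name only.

Age-specific rates per 100,000 for the 2005 intake: 192.86, 137.35, 59.83, 72.19, 147.40, 198.33.
For Cohort C: 258.35, 128.70, 100.44, 86.32, 182.15, 314.20.
Combined standard total = 782,400; weights = 0.1085, 0.1524, 0.1327, 0.1618, 0.2152, 0.2294.
The 2005 intake: 0.1085×192.86 + 0.1524×137.35 + 0.1327×59.83 + 0.1618×72.19 + 0.2152×147.40 + 0.2294×198.33 = 138.6989 per 100,000.
Cohort C: 0.1085×258.35 + 0.1524×128.70 + 0.1327×100.44 + 0.1618×86.32 + 0.2152×182.15 + 0.2294×314.20 = 186.2236 per 100,000.

Cohort C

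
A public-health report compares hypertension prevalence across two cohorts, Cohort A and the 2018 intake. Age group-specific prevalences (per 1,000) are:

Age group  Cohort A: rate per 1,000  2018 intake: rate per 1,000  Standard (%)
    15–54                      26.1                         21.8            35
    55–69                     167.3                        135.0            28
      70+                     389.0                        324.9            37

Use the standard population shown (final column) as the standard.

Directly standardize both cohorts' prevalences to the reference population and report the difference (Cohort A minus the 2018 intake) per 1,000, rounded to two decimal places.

Standard weights: 0.35, 0.28, 0.37.
Cohort A: 0.3500×26.1 + 0.2800×167.3 + 0.3700×389.0 = 199.9090 per 1,000.
The 2018 intake: 0.3500×21.8 + 0.2800×135.0 + 0.3700×324.9 = 165.6430 per 1,000.
Difference = 199.9090 − 165.6430 = 34.2660.

34.27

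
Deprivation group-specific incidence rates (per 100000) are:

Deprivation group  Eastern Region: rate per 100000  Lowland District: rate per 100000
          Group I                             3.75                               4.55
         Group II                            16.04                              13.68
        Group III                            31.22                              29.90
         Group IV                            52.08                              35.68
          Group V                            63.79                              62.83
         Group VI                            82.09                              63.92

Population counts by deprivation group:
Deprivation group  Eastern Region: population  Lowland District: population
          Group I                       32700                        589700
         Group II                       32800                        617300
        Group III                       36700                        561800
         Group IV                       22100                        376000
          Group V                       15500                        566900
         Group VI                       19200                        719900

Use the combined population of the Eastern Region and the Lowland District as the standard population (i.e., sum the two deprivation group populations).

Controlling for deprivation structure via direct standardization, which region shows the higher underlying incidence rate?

Eastern Region

Combined standard total = 3590600; weights = 0.1733, 0.1811, 0.1667, 0.1109, 0.1622, 0.2058.
The Eastern Region: 0.1733×3.75 + 0.1811×16.04 + 0.1667×31.22 + 0.1109×52.08 + 0.1622×63.79 + 0.2058×82.09 = 41.7768 per 100000.
The Lowland District: 0.1733×4.55 + 0.1811×13.68 + 0.1667×29.90 + 0.1109×35.68 + 0.1622×62.83 + 0.2058×63.92 = 35.5540 per 100000.
The crude rates (34.66 vs 35.84) would put the Lowland District higher, but that reflects its deprivation composition; once standardized to a common deprivation structure, the Eastern Region has the higher underlying rate.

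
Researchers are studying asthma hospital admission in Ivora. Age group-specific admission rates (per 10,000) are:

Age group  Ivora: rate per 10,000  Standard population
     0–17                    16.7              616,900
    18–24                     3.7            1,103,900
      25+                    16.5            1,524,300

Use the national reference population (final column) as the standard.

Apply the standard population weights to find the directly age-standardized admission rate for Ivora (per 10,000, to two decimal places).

12.18

Standard total = 3,245,100; weights = 0.1901, 0.3402, 0.4697.
Standardized rate: 0.1901×16.7 + 0.3402×3.7 + 0.4697×16.5 = 12.1838 per 10,000.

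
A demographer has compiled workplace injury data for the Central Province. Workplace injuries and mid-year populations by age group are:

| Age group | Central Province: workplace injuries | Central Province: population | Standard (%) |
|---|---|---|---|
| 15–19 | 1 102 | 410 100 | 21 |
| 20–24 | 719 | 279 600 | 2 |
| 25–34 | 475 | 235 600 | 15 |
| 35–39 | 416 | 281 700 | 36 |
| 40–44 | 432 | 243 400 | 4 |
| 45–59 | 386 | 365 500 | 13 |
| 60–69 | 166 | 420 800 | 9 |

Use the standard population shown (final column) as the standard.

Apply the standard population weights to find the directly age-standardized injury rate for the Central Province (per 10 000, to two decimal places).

16.94

Age-specific rates per 10 000 for the Central Province: 26.87, 25.72, 20.16, 14.77, 17.75, 10.56, 3.94.
Standard weights: 0.21, 0.02, 0.15, 0.36, 0.04, 0.13, 0.09.
Standardized rate: 0.2100×26.87 + 0.0200×25.72 + 0.1500×20.16 + 0.3600×14.77 + 0.0400×17.75 + 0.1300×10.56 + 0.0900×3.94 = 16.9357 per 10 000.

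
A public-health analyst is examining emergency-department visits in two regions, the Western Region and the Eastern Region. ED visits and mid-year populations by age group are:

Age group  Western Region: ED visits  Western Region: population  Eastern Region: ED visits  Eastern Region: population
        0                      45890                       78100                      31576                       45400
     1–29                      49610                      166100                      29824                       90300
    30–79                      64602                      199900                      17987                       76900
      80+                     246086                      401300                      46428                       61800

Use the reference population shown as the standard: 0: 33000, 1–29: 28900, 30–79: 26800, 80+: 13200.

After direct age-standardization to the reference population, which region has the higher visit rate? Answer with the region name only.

Age-specific rates per 1000 for the Western Region: 587.580, 298.675, 323.172, 613.222.
For the Eastern Region: 695.507, 330.277, 233.901, 751.262.
Standard total = 101900; weights = 0.3238, 0.2836, 0.2630, 0.1295.
The Western Region: 0.3238×587.580 + 0.2836×298.675 + 0.2630×323.172 + 0.1295×613.222 = 439.4248 per 1000.
The Eastern Region: 0.3238×695.507 + 0.2836×330.277 + 0.2630×233.901 + 0.1295×751.262 = 477.7422 per 1000.
The crude rates (480.47 vs 458.51) would put the Western Region higher, but that reflects its age composition; once standardized to a common age structure, the Eastern Region has the higher underlying rate.

Eastern Region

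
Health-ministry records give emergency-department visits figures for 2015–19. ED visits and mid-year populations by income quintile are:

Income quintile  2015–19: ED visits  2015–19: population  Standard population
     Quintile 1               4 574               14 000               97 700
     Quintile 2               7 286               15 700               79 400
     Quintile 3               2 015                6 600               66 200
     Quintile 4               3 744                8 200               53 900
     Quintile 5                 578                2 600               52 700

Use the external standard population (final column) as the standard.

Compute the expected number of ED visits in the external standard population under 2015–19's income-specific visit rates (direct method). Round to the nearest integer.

125304

Income-specific rates per 1 000 for 2015–19: 326.714, 464.076, 305.303, 456.585, 222.308.
Expected ED visits = Σ (standard pop × income-specific rate ÷ 1 000)
= 97 700×326.714/1 000 + 79 400×464.076/1 000 + 66 200×305.303/1 000 + 53 900×456.585/1 000 + 52 700×222.308/1 000
= 31919.99 + 36847.67 + 20211.06 + 24609.95 + 11715.62 = 125304.28.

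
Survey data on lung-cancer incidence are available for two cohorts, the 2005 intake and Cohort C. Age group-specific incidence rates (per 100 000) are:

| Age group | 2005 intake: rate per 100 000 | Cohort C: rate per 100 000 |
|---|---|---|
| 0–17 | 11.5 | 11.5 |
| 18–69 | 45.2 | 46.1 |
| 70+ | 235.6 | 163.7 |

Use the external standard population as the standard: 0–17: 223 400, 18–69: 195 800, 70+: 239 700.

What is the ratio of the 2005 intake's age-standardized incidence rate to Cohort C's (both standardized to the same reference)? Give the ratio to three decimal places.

1.336

Standard total = 658 900; weights = 0.3390, 0.2972, 0.3638.
The 2005 intake: 0.3390×11.5 + 0.2972×45.2 + 0.3638×235.6 = 103.0393 per 100 000.
Cohort C: 0.3390×11.5 + 0.2972×46.1 + 0.3638×163.7 = 77.1504 per 100 000.
Ratio = 103.0393 ÷ 77.1504 = 1.33556.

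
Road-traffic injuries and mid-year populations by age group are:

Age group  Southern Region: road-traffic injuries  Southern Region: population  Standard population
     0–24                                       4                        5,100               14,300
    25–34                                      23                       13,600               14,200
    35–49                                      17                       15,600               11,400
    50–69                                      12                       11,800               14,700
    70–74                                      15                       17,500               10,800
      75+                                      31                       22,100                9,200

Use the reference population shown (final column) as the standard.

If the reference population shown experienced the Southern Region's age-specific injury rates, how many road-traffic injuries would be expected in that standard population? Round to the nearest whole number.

Age-specific rates per 100,000 for the Southern Region: 78.43, 169.12, 108.97, 101.69, 85.71, 140.27.
Expected road-traffic injuries = Σ (standard pop × age-specific rate ÷ 100,000)
= 14,300×78.43/100,000 + 14,200×169.12/100,000 + 11,400×108.97/100,000 + 14,700×101.69/100,000 + 10,800×85.71/100,000 + 9,200×140.27/100,000
= 11.22 + 24.01 + 12.42 + 14.95 + 9.26 + 12.90 = 84.76.

85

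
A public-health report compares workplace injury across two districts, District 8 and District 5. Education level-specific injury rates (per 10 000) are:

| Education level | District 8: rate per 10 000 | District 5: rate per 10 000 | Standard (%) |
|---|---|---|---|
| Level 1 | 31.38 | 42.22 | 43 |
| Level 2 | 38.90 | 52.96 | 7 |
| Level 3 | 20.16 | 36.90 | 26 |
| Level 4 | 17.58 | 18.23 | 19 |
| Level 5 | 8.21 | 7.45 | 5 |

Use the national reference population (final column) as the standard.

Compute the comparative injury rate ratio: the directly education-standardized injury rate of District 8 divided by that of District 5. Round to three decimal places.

Standard weights: 0.43, 0.07, 0.26, 0.19, 0.05.
District 8: 0.4300×31.38 + 0.0700×38.90 + 0.2600×20.16 + 0.1900×17.58 + 0.0500×8.21 = 25.2087 per 10 000.
District 5: 0.4300×42.22 + 0.0700×52.96 + 0.2600×36.90 + 0.1900×18.23 + 0.0500×7.45 = 35.2920 per 10 000.
Ratio = 25.2087 ÷ 35.2920 = 0.71429.

0.714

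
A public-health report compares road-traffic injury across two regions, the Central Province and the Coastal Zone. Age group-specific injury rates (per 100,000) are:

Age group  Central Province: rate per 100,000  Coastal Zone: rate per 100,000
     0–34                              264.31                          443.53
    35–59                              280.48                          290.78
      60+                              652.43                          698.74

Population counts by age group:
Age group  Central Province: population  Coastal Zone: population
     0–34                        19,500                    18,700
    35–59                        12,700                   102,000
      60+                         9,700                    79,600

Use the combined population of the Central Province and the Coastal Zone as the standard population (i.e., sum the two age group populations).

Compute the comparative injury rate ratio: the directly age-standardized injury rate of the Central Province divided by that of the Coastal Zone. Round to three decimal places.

Combined standard total = 242,200; weights = 0.1577, 0.4736, 0.3687.
The Central Province: 0.1577×264.31 + 0.4736×280.48 + 0.3687×652.43 = 415.0689 per 100,000.
The Coastal Zone: 0.1577×443.53 + 0.4736×290.78 + 0.3687×698.74 = 465.2882 per 100,000.
Ratio = 415.0689 ÷ 465.2882 = 0.89207.

0.892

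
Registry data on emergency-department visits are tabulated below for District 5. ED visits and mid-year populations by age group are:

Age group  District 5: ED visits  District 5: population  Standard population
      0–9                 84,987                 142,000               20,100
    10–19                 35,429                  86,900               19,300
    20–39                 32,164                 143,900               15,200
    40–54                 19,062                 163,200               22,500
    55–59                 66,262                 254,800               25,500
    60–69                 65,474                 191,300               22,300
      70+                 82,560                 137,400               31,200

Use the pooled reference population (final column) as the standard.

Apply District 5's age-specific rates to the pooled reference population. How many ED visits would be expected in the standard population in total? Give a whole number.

58935

Age-specific rates per 1,000 for District 5: 598.500, 407.699, 223.516, 116.801, 260.055, 342.258, 600.873.
Expected ED visits = Σ (standard pop × age-specific rate ÷ 1,000)
= 20,100×598.500/1,000 + 19,300×407.699/1,000 + 15,200×223.516/1,000 + 22,500×116.801/1,000 + 25,500×260.055/1,000 + 22,300×342.258/1,000 + 31,200×600.873/1,000
= 12029.85 + 7868.58 + 3397.45 + 2628.03 + 6631.40 + 7632.36 + 18747.25 = 58934.92.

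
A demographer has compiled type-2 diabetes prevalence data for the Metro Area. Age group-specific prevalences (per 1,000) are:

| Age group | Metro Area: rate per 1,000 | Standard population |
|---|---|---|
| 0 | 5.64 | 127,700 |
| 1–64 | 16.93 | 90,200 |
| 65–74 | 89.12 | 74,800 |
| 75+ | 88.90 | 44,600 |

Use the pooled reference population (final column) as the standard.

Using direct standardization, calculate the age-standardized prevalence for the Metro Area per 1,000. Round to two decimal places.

Standard total = 337,300; weights = 0.3786, 0.2674, 0.2218, 0.1322.
Standardized rate: 0.3786×5.64 + 0.2674×16.93 + 0.2218×89.12 + 0.1322×88.90 = 38.1809 per 1,000.

38.18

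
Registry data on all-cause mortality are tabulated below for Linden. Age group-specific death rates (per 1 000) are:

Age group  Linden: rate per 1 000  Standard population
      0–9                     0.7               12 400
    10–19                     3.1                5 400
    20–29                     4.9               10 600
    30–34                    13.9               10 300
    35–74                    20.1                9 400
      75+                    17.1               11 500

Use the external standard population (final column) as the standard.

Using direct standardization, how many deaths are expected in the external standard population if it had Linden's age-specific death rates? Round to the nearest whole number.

606

Expected deaths = Σ (standard pop × age-specific rate ÷ 1 000)
= 12 400×0.7/1 000 + 5 400×3.1/1 000 + 10 600×4.9/1 000 + 10 300×13.9/1 000 + 9 400×20.1/1 000 + 11 500×17.1/1 000
= 8.68 + 16.74 + 51.94 + 143.17 + 188.94 + 196.65 = 606.12.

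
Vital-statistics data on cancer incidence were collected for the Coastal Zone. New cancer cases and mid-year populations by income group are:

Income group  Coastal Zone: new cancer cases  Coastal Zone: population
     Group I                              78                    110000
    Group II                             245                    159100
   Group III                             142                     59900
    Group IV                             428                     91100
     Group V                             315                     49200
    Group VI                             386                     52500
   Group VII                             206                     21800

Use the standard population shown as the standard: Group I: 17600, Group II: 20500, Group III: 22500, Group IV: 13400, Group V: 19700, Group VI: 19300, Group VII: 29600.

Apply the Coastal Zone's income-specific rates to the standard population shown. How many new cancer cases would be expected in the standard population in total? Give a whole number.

708

Income-specific rates per 100000 for the Coastal Zone: 70.91, 153.99, 237.06, 469.81, 640.24, 735.24, 944.95.
Expected new cancer cases = Σ (standard pop × income-specific rate ÷ 100000)
= 17600×70.91/100000 + 20500×153.99/100000 + 22500×237.06/100000 + 13400×469.81/100000 + 19700×640.24/100000 + 19300×735.24/100000 + 29600×944.95/100000
= 12.48 + 31.57 + 53.34 + 62.95 + 126.13 + 141.90 + 279.71 = 708.08.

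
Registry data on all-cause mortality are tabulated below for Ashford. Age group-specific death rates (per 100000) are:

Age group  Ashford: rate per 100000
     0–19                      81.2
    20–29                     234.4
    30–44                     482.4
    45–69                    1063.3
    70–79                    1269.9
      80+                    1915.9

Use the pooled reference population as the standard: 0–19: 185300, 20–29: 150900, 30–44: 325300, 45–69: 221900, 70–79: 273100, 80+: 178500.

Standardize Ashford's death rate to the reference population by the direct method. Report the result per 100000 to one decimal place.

Standard total = 1335000; weights = 0.1388, 0.1130, 0.2437, 0.1662, 0.2046, 0.1337.
Standardized rate: 0.1388×81.2 + 0.1130×234.4 + 0.2437×482.4 + 0.1662×1063.3 + 0.2046×1269.9 + 0.1337×1915.9 = 848.0046 per 100000.

848.0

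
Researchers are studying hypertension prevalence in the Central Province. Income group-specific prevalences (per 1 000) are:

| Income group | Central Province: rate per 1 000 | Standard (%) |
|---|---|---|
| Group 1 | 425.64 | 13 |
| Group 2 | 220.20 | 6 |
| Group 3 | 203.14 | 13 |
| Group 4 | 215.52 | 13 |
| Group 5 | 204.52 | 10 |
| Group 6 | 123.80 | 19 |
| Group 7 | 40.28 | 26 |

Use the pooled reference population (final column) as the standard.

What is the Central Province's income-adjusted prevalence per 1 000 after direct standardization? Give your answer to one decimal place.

Standard weights: 0.13, 0.06, 0.13, 0.13, 0.10, 0.19, 0.26.
Standardized rate: 0.1300×425.64 + 0.0600×220.20 + 0.1300×203.14 + 0.1300×215.52 + 0.1000×204.52 + 0.1900×123.80 + 0.2600×40.28 = 177.4178 per 1 000.

177.4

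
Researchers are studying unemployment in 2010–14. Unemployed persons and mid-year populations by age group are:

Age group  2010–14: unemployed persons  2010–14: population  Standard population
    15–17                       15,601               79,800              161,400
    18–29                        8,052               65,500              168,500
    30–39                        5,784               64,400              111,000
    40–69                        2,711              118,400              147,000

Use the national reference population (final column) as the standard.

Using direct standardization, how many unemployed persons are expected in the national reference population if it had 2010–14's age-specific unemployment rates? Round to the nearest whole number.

Age-specific rates per 1,000 for 2010–14: 195.501, 122.931, 89.814, 22.897.
Expected unemployed persons = Σ (standard pop × age-specific rate ÷ 1,000)
= 161,400×195.501/1,000 + 168,500×122.931/1,000 + 111,000×89.814/1,000 + 147,000×22.897/1,000
= 31553.90 + 20713.92 + 9969.32 + 3365.85 = 65603.00.

65603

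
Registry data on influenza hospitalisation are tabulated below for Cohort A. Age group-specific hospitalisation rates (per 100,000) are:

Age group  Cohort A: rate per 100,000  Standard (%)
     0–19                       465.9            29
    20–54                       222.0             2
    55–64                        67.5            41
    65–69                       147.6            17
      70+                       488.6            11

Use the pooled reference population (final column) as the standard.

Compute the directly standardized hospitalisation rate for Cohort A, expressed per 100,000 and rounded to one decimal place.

Standard weights: 0.29, 0.02, 0.41, 0.17, 0.11.
Standardized rate: 0.2900×465.9 + 0.0200×222.0 + 0.4100×67.5 + 0.1700×147.6 + 0.1100×488.6 = 246.0640 per 100,000.

246.1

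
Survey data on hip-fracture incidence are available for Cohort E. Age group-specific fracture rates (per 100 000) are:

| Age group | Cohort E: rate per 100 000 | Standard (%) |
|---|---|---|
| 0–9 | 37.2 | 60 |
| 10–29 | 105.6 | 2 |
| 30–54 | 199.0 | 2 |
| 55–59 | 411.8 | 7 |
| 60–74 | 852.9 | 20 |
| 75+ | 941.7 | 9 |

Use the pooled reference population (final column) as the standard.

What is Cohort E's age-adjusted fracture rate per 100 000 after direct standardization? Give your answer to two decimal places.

312.57

Standard weights: 0.60, 0.02, 0.02, 0.07, 0.20, 0.09.
Standardized rate: 0.6000×37.2 + 0.0200×105.6 + 0.0200×199.0 + 0.0700×411.8 + 0.2000×852.9 + 0.0900×941.7 = 312.5710 per 100 000.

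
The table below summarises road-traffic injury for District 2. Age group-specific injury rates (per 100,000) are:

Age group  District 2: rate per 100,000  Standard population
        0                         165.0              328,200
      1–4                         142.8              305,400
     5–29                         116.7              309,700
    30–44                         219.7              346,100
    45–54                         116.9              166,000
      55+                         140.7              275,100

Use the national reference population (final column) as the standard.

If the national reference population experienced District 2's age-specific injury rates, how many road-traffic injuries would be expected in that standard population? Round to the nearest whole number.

2681

Expected road-traffic injuries = Σ (standard pop × age-specific rate ÷ 100,000)
= 328,200×165.0/100,000 + 305,400×142.8/100,000 + 309,700×116.7/100,000 + 346,100×219.7/100,000 + 166,000×116.9/100,000 + 275,100×140.7/100,000
= 541.53 + 436.11 + 361.42 + 760.38 + 194.05 + 387.07 = 2680.56.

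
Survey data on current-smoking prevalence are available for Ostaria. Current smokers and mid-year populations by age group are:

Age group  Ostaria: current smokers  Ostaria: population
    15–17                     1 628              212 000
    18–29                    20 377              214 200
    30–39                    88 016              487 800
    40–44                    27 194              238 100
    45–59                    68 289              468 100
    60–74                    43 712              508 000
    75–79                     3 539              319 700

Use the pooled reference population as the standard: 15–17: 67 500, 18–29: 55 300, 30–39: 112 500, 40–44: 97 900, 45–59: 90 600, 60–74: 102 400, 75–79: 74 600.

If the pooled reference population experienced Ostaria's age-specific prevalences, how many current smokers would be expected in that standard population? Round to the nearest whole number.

60114

Age-specific rates per 1 000 for Ostaria: 7.679, 95.131, 180.435, 114.213, 145.885, 86.047, 11.070.
Expected current smokers = Σ (standard pop × age-specific rate ÷ 1 000)
= 67 500×7.679/1 000 + 55 300×95.131/1 000 + 112 500×180.435/1 000 + 97 900×114.213/1 000 + 90 600×145.885/1 000 + 102 400×86.047/1 000 + 74 600×11.070/1 000
= 518.35 + 5260.73 + 20298.89 + 11181.41 + 13217.23 + 8811.24 + 825.80 = 60113.64.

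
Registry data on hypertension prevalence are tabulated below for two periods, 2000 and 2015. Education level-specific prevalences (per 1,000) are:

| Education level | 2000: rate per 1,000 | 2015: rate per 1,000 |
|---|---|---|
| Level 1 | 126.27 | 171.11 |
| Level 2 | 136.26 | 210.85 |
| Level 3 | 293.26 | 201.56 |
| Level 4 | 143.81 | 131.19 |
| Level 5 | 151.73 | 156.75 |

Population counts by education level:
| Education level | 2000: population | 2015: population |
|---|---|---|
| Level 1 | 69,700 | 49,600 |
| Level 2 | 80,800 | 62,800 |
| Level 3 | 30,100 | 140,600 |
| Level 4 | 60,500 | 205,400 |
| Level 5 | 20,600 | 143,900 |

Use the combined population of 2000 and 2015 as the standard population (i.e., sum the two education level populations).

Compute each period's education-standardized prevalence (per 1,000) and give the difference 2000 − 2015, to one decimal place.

2.5

Combined standard total = 864,000; weights = 0.1381, 0.1662, 0.1976, 0.3078, 0.1904.
2000: 0.1381×126.27 + 0.1662×136.26 + 0.1976×293.26 + 0.3078×143.81 + 0.1904×151.73 = 171.1679 per 1,000.
2015: 0.1381×171.11 + 0.1662×210.85 + 0.1976×201.56 + 0.3078×131.19 + 0.1904×156.75 = 168.7113 per 1,000.
Difference = 171.1679 − 168.7113 = 2.4566.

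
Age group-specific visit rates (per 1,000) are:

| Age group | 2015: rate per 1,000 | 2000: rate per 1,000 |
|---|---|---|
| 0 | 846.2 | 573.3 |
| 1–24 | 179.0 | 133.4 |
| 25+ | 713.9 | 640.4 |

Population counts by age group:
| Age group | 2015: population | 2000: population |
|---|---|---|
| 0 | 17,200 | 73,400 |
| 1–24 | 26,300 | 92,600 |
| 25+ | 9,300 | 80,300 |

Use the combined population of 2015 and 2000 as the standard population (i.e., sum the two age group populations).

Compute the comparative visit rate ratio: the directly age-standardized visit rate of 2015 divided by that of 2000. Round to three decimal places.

Combined standard total = 299,100; weights = 0.3029, 0.3975, 0.2996.
2015: 0.3029×846.2 + 0.3975×179.0 + 0.2996×713.9 = 541.3382 per 1,000.
2000: 0.3029×573.3 + 0.3975×133.4 + 0.2996×640.4 = 418.5292 per 1,000.
Ratio = 541.3382 ÷ 418.5292 = 1.29343.

1.293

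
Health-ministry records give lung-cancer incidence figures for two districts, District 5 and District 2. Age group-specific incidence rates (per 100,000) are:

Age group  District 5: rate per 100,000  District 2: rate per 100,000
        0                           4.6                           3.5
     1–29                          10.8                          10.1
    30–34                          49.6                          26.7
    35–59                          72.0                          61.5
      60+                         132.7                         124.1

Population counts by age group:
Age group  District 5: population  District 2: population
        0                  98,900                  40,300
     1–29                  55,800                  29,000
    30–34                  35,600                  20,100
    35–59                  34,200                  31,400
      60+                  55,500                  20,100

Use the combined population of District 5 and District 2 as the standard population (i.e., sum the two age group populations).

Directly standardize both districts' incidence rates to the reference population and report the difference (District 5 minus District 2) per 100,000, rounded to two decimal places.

6.72

Combined standard total = 420,900; weights = 0.3307, 0.2015, 0.1323, 0.1559, 0.1796.
District 5: 0.3307×4.6 + 0.2015×10.8 + 0.1323×49.6 + 0.1559×72.0 + 0.1796×132.7 = 45.3177 per 100,000.
District 2: 0.3307×3.5 + 0.2015×10.1 + 0.1323×26.7 + 0.1559×61.5 + 0.1796×124.1 = 38.6012 per 100,000.
Difference = 45.3177 − 38.6012 = 6.7165.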